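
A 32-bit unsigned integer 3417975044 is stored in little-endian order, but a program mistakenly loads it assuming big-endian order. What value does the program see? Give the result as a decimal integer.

69843659

3417975044 in 32-bit hexadecimal is 0xCBBA2904.
Stored little-endian, the bytes at ascending addresses are 04 29 BA CB.
Read back as big-endian, the last byte is least significant, giving 0x0429BACB.
0x0429BACB = 69843659.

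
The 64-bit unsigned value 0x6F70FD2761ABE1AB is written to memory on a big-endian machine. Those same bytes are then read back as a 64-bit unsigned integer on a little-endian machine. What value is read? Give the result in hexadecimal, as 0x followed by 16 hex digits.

Stored big-endian, the bytes at ascending addresses are 6F 70 FD 27 61 AB E1 AB.
Read back as little-endian, the first byte is least significant, giving 0xABE1AB6127FD706F.

0xABE1AB6127FD706F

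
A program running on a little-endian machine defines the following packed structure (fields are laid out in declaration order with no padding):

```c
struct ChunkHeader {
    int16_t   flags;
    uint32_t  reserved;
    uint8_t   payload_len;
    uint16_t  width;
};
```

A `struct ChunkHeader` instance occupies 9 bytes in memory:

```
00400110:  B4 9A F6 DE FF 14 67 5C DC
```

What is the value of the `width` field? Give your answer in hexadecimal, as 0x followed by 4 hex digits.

`width` follows `flags` (2 B), `reserved` (4 B), `payload_len` (1 B), so it starts at offset 2 + 4 + 1 = 7 and occupies 2 bytes.
Bytes at offsets 7..8: 5C DC.
Little-endian stores the least-significant byte at the lowest address.
Reassemble most-significant byte first: DC 5C → 0xDC5C.

0xDC5C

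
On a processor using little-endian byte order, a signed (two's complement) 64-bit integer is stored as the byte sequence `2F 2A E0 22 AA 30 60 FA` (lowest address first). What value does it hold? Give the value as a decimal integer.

-405270459175654865

Little-endian stores the least-significant byte at the lowest address.
Reassemble most-significant byte first: FA 60 30 AA 22 E0 2A 2F → 0xFA6030AA22E02A2F.
Top bit is set, so as a signed 64-bit value this is 0xFA6030AA22E02A2F − 2^64 = -405270459175654865.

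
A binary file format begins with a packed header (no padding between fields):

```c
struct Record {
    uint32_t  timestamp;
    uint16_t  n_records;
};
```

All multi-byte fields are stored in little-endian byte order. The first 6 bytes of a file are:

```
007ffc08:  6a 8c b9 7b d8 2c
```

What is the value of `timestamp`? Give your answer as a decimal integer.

`timestamp` is the first field, at byte offset 0, occupying 4 bytes.
Bytes at offsets 0..3: 6A 8C B9 7B.
Little-endian: lowest address holds the least-significant byte.
Reassemble most-significant byte first: 7B B9 8C 6A → 0x7BB98C6A.
0x7BB98C6A = 2075757674.

2075757674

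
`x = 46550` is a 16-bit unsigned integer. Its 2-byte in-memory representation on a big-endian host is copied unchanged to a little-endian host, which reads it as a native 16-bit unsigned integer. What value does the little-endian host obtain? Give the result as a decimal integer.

46550 in 16-bit hexadecimal is 0xB5D6.
Stored big-endian, the bytes at ascending addresses are B5 D6.
Read back as little-endian, the first byte is least significant, giving 0xD6B5.
0xD6B5 = 54965.

54965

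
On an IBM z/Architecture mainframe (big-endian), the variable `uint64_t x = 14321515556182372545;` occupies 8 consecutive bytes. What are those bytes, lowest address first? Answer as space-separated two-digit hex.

C6 C0 3E 85 0B 7B 30 C1

14321515556182372545 in hexadecimal, padded to 64 bits, is 0xC6C03E850B7B30C1.
Split into bytes (most-significant first): C6 C0 3E 85 0B 7B 30 C1.
Big-endian stores the most-significant byte at the lowest address.
So the memory order matches the most-significant-first order: C6 C0 3E 85 0B 7B 30 C1.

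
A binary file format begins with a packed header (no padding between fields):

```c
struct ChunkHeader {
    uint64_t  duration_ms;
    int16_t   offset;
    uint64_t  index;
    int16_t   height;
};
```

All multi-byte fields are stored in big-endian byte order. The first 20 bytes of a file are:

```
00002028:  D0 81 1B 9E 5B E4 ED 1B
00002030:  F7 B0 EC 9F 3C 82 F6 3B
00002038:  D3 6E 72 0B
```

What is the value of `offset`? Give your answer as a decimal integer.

-2128

`offset` follows `duration_ms` (8 bytes), so it starts at byte offset 8 and occupies 2 bytes.
Bytes at offsets 8..9: F7 B0.
Big-endian: lowest address holds the most-significant byte.
The bytes are already most-significant first: 0xF7B0.
Top bit is set, so as a signed 16-bit value this is 0xF7B0 − 2^16 = -2128.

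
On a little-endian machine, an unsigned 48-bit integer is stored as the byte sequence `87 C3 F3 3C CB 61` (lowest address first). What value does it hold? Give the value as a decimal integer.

Little-endian: lowest address holds the least-significant byte.
Reassemble most-significant byte first: 61 CB 3C F3 C3 87 → 0x61CB3CF3C387.
0x61CB3CF3C387 = 107525528863623.

107525528863623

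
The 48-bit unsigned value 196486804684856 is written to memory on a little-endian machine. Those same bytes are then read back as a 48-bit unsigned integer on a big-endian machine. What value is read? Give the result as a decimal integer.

196486804684856 in 48-bit hexadecimal is 0xB2B426324038.
Stored little-endian, the bytes at ascending addresses are 38 40 32 26 B4 B2.
Read back as big-endian, the last byte is least significant, giving 0x38403226B4B2.
0x38403226B4B2 = 61848370459826.

61848370459826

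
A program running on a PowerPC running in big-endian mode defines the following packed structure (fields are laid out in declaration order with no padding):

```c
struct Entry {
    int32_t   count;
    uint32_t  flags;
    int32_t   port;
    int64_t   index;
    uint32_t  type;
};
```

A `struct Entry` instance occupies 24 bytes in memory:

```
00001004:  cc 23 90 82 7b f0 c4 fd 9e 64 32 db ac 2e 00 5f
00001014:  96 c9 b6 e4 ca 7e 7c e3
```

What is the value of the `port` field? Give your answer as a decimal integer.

-1637600549

`port` follows `count` (4 B), `flags` (4 B), so it starts at offset 4 + 4 = 8 and occupies 4 bytes.
Bytes at offsets 8..11: 9E 64 32 DB.
Big-endian: lowest address holds the most-significant byte.
The bytes are already most-significant first: 0x9E6432DB.
Top bit is set, so as a signed 32-bit value this is 0x9E6432DB − 2^32 = -1637600549.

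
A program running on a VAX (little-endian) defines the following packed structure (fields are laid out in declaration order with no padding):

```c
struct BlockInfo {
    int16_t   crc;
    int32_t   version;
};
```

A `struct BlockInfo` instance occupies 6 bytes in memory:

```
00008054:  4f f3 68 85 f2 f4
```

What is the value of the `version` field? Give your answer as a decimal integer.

`version` follows `crc` (2 bytes), so it starts at byte offset 2 and occupies 4 bytes.
Bytes at offsets 2..5: 68 85 F2 F4.
In little-endian order the low byte comes first in memory.
Reassemble most-significant byte first: F4 F2 85 68 → 0xF4F28568.
Top bit is set, so as a signed 32-bit value this is 0xF4F28568 − 2^32 = -185432728.

-185432728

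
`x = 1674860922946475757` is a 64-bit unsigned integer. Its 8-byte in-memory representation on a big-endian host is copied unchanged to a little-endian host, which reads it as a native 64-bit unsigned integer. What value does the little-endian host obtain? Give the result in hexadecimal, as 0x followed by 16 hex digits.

1674860922946475757 in 64-bit hexadecimal is 0x173E4D22B86856ED.
Stored big-endian, the bytes at ascending addresses are 17 3E 4D 22 B8 68 56 ED.
Read back as little-endian, the first byte is least significant, giving 0xED5668B8224D3E17.

0xED5668B8224D3E17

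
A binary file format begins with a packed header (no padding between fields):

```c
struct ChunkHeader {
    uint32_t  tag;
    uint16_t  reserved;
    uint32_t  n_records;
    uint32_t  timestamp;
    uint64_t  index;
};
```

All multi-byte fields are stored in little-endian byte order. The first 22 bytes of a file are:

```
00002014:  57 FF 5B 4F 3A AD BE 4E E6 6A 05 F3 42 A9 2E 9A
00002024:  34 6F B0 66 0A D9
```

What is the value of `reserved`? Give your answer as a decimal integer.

`reserved` follows `tag` (4 bytes), so it starts at byte offset 4 and occupies 2 bytes.
Bytes at offsets 4..5: 3A AD.
Little-endian: lowest address holds the least-significant byte.
Reassemble most-significant byte first: AD 3A → 0xAD3A.
0xAD3A = 44346.

44346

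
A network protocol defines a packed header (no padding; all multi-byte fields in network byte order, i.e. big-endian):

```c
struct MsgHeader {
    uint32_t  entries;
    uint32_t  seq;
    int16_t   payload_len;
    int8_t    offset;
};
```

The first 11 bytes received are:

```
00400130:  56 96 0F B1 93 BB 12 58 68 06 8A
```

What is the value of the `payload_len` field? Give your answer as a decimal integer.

26630

`payload_len` follows `entries` (4 B), `seq` (4 B), so it starts at offset 4 + 4 = 8 and occupies 2 bytes.
Bytes at offsets 8..9: 68 06.
Big-endian: lowest address holds the most-significant byte.
The bytes are already most-significant first: 0x6806.
0x6806 = 26630.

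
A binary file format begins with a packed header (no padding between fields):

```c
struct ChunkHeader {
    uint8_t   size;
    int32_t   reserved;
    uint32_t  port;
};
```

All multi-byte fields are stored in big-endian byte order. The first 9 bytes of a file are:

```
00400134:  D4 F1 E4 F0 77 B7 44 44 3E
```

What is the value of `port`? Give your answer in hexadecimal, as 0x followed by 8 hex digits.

`port` follows `size` (1 B), `reserved` (4 B), so it starts at offset 1 + 4 = 5 and occupies 4 bytes.
Bytes at offsets 5..8: B7 44 44 3E.
Big-endian stores the most-significant byte at the lowest address.
The bytes are already most-significant first: 0xB744443E.

0xB744443E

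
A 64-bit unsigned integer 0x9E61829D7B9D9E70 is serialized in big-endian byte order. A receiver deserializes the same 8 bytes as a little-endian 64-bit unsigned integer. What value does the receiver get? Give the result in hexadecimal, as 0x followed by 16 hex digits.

Stored big-endian, the bytes at ascending addresses are 9E 61 82 9D 7B 9D 9E 70.
Read back as little-endian, the first byte is least significant, giving 0x709E9D7B9D82619E.

0x709E9D7B9D82619E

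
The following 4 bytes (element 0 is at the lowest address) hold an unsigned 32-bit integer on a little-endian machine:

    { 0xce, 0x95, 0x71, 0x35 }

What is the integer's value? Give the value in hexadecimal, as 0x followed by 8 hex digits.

0x357195CE

Little-endian stores the least-significant byte at the lowest address.
Reassemble most-significant byte first: 35 71 95 CE → 0x357195CE.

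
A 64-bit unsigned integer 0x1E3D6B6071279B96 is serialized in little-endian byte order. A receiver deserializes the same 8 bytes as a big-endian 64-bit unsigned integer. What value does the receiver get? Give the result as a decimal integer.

Stored little-endian, the bytes at ascending addresses are 96 9B 27 71 60 6B 3D 1E.
Read back as big-endian, the last byte is least significant, giving 0x969B2771606B3D1E.
0x969B2771606B3D1E = 10852311094981770526.

10852311094981770526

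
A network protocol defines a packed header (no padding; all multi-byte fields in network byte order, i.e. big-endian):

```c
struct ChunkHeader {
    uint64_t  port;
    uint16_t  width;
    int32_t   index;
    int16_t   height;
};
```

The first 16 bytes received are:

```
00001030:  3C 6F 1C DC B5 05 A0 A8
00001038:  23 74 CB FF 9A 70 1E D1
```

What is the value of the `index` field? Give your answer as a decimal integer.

-872441232

`index` follows `port` (8 B), `width` (2 B), so it starts at offset 8 + 2 = 10 and occupies 4 bytes.
Bytes at offsets 10..13: CB FF 9A 70.
Big-endian: lowest address holds the most-significant byte.
The bytes are already most-significant first: 0xCBFF9A70.
Top bit is set, so as a signed 32-bit value this is 0xCBFF9A70 − 2^32 = -872441232.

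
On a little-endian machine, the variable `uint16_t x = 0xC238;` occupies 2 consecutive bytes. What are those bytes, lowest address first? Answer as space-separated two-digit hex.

38 C2

Split into bytes (most-significant first): C2 38.
Little-endian stores the least-significant byte at the lowest address.
So at ascending addresses the bytes are 38 C2.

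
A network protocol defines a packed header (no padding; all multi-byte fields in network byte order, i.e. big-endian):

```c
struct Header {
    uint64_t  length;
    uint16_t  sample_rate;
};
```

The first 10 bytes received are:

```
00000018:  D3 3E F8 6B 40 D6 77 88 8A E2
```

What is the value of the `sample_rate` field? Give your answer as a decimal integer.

35554

`sample_rate` follows `length` (8 bytes), so it starts at byte offset 8 and occupies 2 bytes.
Bytes at offsets 8..9: 8A E2.
Big-endian: lowest address holds the most-significant byte.
The bytes are already most-significant first: 0x8AE2.
0x8AE2 = 35554.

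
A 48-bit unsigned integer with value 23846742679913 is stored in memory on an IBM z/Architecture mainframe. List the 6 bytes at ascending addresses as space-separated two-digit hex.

23846742679913 in hexadecimal, padded to 48 bits, is 0x15B040A06169.
Split into bytes (most-significant first): 15 B0 40 A0 61 69.
Big-endian stores the most-significant byte at the lowest address.
So the memory order matches the most-significant-first order: 15 B0 40 A0 61 69.

15 B0 40 A0 61 69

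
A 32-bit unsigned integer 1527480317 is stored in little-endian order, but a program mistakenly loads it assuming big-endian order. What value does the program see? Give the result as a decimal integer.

1527480317 in 32-bit hexadecimal is 0x5B0B7FFD.
Stored little-endian, the bytes at ascending addresses are FD 7F 0B 5B.
Read back as big-endian, the last byte is least significant, giving 0xFD7F0B5B.
0xFD7F0B5B = 4252961627.

4252961627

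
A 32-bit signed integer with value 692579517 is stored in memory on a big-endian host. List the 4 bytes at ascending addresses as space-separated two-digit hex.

692579517 in hexadecimal, padded to 32 bits, is 0x2947ECBD.
Split into bytes (most-significant first): 29 47 EC BD.
In big-endian order the high byte comes first in memory.
So the memory order matches the most-significant-first order: 29 47 EC BD.

29 47 EC BD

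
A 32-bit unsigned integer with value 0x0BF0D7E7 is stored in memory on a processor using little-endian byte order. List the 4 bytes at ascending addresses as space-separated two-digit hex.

E7 D7 F0 0B

Split into bytes (most-significant first): 0B F0 D7 E7.
In little-endian order the low byte comes first in memory.
So at ascending addresses the bytes are E7 D7 F0 0B.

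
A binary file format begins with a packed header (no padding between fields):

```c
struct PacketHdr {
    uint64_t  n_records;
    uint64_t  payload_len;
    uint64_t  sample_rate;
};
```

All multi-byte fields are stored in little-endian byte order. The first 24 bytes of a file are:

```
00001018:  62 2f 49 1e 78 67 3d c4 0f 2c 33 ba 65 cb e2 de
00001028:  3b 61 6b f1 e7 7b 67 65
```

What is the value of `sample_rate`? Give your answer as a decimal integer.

7306945156549927227

`sample_rate` follows `n_records` (8 B), `payload_len` (8 B), so it starts at offset 8 + 8 = 16 and occupies 8 bytes.
Bytes at offsets 16..23: 3B 61 6B F1 E7 7B 67 65.
Little-endian: lowest address holds the least-significant byte.
Reassemble most-significant byte first: 65 67 7B E7 F1 6B 61 3B → 0x65677BE7F16B613B.
0x65677BE7F16B613B = 7306945156549927227.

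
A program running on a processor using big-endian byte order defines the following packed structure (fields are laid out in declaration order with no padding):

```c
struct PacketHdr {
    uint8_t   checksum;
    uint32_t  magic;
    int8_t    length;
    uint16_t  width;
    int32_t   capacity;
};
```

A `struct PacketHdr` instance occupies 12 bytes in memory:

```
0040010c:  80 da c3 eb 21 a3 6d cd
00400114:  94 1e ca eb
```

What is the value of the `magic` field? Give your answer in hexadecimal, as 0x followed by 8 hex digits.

0xDAC3EB21

`magic` follows `checksum` (1 byte), so it starts at byte offset 1 and occupies 4 bytes.
Bytes at offsets 1..4: DA C3 EB 21.
Big-endian stores the most-significant byte at the lowest address.
The bytes are already most-significant first: 0xDAC3EB21.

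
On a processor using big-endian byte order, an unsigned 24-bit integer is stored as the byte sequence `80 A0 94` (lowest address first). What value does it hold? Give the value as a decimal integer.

8429716

Big-endian stores the most-significant byte at the lowest address.
The bytes are already most-significant first: 0x80A094.
0x80A094 = 8429716.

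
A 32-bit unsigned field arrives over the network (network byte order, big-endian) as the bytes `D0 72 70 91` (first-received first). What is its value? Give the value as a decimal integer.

3497160849

In big-endian order the high byte comes first in memory.
The bytes are already most-significant first: 0xD0727091.
0xD0727091 = 3497160849.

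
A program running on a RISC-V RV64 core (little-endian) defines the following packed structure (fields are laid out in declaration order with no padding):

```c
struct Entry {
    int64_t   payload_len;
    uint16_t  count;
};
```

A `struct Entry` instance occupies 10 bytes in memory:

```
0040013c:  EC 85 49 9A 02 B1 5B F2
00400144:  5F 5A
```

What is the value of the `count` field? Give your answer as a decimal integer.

`count` follows `payload_len` (8 bytes), so it starts at byte offset 8 and occupies 2 bytes.
Bytes at offsets 8..9: 5F 5A.
Little-endian: lowest address holds the least-significant byte.
Reassemble most-significant byte first: 5A 5F → 0x5A5F.
0x5A5F = 23135.

23135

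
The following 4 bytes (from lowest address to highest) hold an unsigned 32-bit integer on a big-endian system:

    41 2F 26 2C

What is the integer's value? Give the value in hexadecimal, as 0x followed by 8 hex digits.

0x412F262C

Big-endian stores the most-significant byte at the lowest address.
The bytes are already most-significant first: 0x412F262C.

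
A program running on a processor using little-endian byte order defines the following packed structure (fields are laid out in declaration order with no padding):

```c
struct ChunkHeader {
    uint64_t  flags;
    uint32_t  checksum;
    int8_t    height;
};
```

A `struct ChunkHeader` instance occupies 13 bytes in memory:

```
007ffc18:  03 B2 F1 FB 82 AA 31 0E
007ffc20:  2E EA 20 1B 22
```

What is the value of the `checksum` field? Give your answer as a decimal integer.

`checksum` follows `flags` (8 bytes), so it starts at byte offset 8 and occupies 4 bytes.
Bytes at offsets 8..11: 2E EA 20 1B.
Little-endian stores the least-significant byte at the lowest address.
Reassemble most-significant byte first: 1B 20 EA 2E → 0x1B20EA2E.
0x1B20EA2E = 455141934.

455141934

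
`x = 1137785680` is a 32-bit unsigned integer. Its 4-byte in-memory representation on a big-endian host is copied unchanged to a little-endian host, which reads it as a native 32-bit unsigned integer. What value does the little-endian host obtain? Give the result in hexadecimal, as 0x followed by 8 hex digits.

1137785680 in 32-bit hexadecimal is 0x43D13B50.
Stored big-endian, the bytes at ascending addresses are 43 D1 3B 50.
Read back as little-endian, the first byte is least significant, giving 0x503BD143.

0x503BD143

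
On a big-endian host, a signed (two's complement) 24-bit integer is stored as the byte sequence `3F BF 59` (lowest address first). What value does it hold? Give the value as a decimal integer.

Big-endian stores the most-significant byte at the lowest address.
The bytes are already most-significant first: 0x3FBF59.
0x3FBF59 = 4177753.

4177753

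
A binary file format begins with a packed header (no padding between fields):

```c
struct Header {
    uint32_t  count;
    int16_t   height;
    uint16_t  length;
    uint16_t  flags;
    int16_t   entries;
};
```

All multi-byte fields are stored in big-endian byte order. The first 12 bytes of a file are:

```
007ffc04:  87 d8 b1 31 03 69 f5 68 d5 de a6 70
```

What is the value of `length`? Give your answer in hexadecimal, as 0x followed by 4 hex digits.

`length` follows `count` (4 B), `height` (2 B), so it starts at offset 4 + 2 = 6 and occupies 2 bytes.
Bytes at offsets 6..7: F5 68.
In big-endian order the high byte comes first in memory.
The bytes are already most-significant first: 0xF568.

0xF568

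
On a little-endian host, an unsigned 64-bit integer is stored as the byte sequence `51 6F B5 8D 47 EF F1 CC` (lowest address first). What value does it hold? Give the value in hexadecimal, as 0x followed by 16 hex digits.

In little-endian order the low byte comes first in memory.
Reassemble most-significant byte first: CC F1 EF 47 8D B5 6F 51 → 0xCCF1EF478DB56F51.

0xCCF1EF478DB56F51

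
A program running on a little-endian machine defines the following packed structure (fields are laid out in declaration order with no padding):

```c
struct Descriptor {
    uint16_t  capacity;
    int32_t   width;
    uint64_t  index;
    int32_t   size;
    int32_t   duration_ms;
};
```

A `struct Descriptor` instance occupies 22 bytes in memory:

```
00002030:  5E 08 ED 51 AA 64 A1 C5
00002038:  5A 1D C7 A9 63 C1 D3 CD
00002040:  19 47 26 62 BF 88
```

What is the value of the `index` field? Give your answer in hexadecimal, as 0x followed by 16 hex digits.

`index` follows `capacity` (2 B), `width` (4 B), so it starts at offset 2 + 4 = 6 and occupies 8 bytes.
Bytes at offsets 6..13: A1 C5 5A 1D C7 A9 63 C1.
In little-endian order the low byte comes first in memory.
Reassemble most-significant byte first: C1 63 A9 C7 1D 5A C5 A1 → 0xC163A9C71D5AC5A1.

0xC163A9C71D5AC5A1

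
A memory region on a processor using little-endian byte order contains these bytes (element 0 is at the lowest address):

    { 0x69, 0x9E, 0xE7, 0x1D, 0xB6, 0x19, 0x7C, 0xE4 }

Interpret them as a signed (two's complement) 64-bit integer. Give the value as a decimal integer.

-1982681465973399959

Little-endian: lowest address holds the least-significant byte.
Reassemble most-significant byte first: E4 7C 19 B6 1D E7 9E 69 → 0xE47C19B61DE79E69.
Top bit is set, so as a signed 64-bit value this is 0xE47C19B61DE79E69 − 2^64 = -1982681465973399959.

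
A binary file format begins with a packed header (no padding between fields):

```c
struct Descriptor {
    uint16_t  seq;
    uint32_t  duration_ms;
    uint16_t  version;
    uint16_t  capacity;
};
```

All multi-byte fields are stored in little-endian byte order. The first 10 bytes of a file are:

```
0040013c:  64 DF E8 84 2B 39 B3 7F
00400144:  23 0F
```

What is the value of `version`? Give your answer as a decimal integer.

`version` follows `seq` (2 B), `duration_ms` (4 B), so it starts at offset 2 + 4 = 6 and occupies 2 bytes.
Bytes at offsets 6..7: B3 7F.
In little-endian order the low byte comes first in memory.
Reassemble most-significant byte first: 7F B3 → 0x7FB3.
0x7FB3 = 32691.

32691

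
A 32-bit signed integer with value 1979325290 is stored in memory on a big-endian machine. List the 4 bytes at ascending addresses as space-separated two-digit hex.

75 FA 1B 6A

1979325290 in hexadecimal, padded to 32 bits, is 0x75FA1B6A.
Split into bytes (most-significant first): 75 FA 1B 6A.
In big-endian order the high byte comes first in memory.
So the memory order matches the most-significant-first order: 75 FA 1B 6A.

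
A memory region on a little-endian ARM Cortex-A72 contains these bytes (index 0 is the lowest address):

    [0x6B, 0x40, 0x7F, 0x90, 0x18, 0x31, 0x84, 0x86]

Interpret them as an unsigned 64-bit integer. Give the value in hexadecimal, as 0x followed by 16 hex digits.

Little-endian stores the least-significant byte at the lowest address.
Reassemble most-significant byte first: 86 84 31 18 90 7F 40 6B → 0x86843118907F406B.

0x86843118907F406B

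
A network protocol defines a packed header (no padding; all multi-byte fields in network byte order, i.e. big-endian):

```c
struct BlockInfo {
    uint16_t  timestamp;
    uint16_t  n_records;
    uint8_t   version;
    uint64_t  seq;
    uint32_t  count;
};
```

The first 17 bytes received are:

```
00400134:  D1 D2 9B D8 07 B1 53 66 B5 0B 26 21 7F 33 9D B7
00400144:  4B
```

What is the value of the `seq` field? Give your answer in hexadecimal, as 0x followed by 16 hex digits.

`seq` follows `timestamp` (2 B), `n_records` (2 B), `version` (1 B), so it starts at offset 2 + 2 + 1 = 5 and occupies 8 bytes.
Bytes at offsets 5..12: B1 53 66 B5 0B 26 21 7F.
Big-endian: lowest address holds the most-significant byte.
The bytes are already most-significant first: 0xB15366B50B26217F.

0xB15366B50B26217F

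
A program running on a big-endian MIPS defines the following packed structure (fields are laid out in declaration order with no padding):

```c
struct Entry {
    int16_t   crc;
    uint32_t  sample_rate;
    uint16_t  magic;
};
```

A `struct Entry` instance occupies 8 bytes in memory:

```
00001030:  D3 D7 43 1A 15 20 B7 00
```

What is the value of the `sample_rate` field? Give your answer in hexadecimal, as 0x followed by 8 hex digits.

`sample_rate` follows `crc` (2 bytes), so it starts at byte offset 2 and occupies 4 bytes.
Bytes at offsets 2..5: 43 1A 15 20.
In big-endian order the high byte comes first in memory.
The bytes are already most-significant first: 0x431A1520.

0x431A1520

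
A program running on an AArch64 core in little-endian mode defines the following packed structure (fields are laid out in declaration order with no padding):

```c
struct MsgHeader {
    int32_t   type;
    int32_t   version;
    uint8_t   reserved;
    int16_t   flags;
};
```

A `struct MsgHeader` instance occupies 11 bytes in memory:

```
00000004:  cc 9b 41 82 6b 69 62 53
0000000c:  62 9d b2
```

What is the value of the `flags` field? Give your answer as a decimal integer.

-19811

`flags` follows `type` (4 B), `version` (4 B), `reserved` (1 B), so it starts at offset 4 + 4 + 1 = 9 and occupies 2 bytes.
Bytes at offsets 9..10: 9D B2.
Little-endian stores the least-significant byte at the lowest address.
Reassemble most-significant byte first: B2 9D → 0xB29D.
Top bit is set, so as a signed 16-bit value this is 0xB29D − 2^16 = -19811.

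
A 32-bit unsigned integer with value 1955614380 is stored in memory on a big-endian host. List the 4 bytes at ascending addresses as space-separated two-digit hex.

1955614380 in hexadecimal, padded to 32 bits, is 0x74904EAC.
Split into bytes (most-significant first): 74 90 4E AC.
In big-endian order the high byte comes first in memory.
So the memory order matches the most-significant-first order: 74 90 4E AC.

74 90 4E AC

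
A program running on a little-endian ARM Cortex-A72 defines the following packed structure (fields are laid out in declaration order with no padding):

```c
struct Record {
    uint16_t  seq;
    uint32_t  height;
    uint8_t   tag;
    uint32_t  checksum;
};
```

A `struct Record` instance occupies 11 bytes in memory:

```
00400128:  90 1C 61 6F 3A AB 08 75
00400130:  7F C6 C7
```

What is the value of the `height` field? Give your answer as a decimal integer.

2872733537

`height` follows `seq` (2 bytes), so it starts at byte offset 2 and occupies 4 bytes.
Bytes at offsets 2..5: 61 6F 3A AB.
In little-endian order the low byte comes first in memory.
Reassemble most-significant byte first: AB 3A 6F 61 → 0xAB3A6F61.
0xAB3A6F61 = 2872733537.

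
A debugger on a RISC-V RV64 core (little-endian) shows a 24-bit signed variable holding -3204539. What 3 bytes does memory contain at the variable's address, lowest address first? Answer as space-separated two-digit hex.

45 1A CF

Two's complement of -3204539 in 24 bits: 3204539 = 0x30E5BB; invert → 0xCF1A44; add 1 → 0xCF1A45.
Split into bytes (most-significant first): CF 1A 45.
Little-endian stores the least-significant byte at the lowest address.
So at ascending addresses the bytes are 45 1A CF.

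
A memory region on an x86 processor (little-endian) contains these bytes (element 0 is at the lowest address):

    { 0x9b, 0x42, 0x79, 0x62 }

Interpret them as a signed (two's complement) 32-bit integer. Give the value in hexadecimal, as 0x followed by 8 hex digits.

0x6279429B

Little-endian: lowest address holds the least-significant byte.
Reassemble most-significant byte first: 62 79 42 9B → 0x6279429B.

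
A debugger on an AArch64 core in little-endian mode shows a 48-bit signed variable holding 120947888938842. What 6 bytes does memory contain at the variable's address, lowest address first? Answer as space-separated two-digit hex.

120947888938842 in hexadecimal, padded to 48 bits, is 0x6E005FF4DF5A.
Split into bytes (most-significant first): 6E 00 5F F4 DF 5A.
Little-endian stores the least-significant byte at the lowest address.
So at ascending addresses the bytes are 5A DF F4 5F 00 6E.

5A DF F4 5F 00 6E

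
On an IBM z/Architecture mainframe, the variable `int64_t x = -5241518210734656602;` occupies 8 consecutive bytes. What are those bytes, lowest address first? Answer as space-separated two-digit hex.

B7 42 62 F5 45 6B 73 A6

Two's complement of -5241518210734656602 in 64 bits: 5241518210734656602 = 0x48BD9D0ABA948C5A; invert → 0xB74262F5456B73A5; add 1 → 0xB74262F5456B73A6.
Split into bytes (most-significant first): B7 42 62 F5 45 6B 73 A6.
In big-endian order the high byte comes first in memory.
So the memory order matches the most-significant-first order: B7 42 62 F5 45 6B 73 A6.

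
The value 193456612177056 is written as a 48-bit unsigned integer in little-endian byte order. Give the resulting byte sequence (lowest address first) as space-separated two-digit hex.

193456612177056 in hexadecimal, padded to 48 bits, is 0xAFF2A0A5F4A0.
Split into bytes (most-significant first): AF F2 A0 A5 F4 A0.
Little-endian stores the least-significant byte at the lowest address.
So at ascending addresses the bytes are A0 F4 A5 A0 F2 AF.

A0 F4 A5 A0 F2 AF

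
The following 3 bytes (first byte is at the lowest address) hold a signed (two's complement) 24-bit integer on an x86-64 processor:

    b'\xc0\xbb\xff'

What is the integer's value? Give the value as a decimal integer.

Little-endian: lowest address holds the least-significant byte.
Reassemble most-significant byte first: FF BB C0 → 0xFFBBC0.
Top bit is set, so as a signed 24-bit value this is 0xFFBBC0 − 2^24 = -17472.

-17472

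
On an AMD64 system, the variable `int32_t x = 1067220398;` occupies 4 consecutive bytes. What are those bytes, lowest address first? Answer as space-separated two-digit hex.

AE 7D 9C 3F

1067220398 in hexadecimal, padded to 32 bits, is 0x3F9C7DAE.
Split into bytes (most-significant first): 3F 9C 7D AE.
Little-endian: lowest address holds the least-significant byte.
So at ascending addresses the bytes are AE 7D 9C 3F.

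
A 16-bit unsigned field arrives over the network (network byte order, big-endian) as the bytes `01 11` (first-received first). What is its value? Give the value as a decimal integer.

Big-endian stores the most-significant byte at the lowest address.
The bytes are already most-significant first: 0x0111.
0x0111 = 273.

273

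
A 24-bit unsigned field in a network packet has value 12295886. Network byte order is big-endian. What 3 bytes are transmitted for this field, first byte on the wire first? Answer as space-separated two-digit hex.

12295886 in hexadecimal, padded to 24 bits, is 0xBB9ECE.
Split into bytes (most-significant first): BB 9E CE.
In big-endian order the high byte comes first in memory.
So the memory order matches the most-significant-first order: BB 9E CE.

BB 9E CE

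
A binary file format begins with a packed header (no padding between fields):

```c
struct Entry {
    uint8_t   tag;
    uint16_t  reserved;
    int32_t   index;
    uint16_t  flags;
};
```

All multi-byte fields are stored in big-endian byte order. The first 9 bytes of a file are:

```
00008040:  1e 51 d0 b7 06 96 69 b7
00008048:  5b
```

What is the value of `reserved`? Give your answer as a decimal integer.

20944

`reserved` follows `tag` (1 byte), so it starts at byte offset 1 and occupies 2 bytes.
Bytes at offsets 1..2: 51 D0.
In big-endian order the high byte comes first in memory.
The bytes are already most-significant first: 0x51D0.
0x51D0 = 20944.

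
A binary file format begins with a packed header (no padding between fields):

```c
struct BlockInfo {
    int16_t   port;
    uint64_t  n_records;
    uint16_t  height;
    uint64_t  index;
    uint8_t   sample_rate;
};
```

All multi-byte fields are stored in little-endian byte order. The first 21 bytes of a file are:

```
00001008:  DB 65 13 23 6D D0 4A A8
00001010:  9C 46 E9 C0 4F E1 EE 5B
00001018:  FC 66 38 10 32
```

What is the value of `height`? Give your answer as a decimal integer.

`height` follows `port` (2 B), `n_records` (8 B), so it starts at offset 2 + 8 = 10 and occupies 2 bytes.
Bytes at offsets 10..11: E9 C0.
In little-endian order the low byte comes first in memory.
Reassemble most-significant byte first: C0 E9 → 0xC0E9.
0xC0E9 = 49385.

49385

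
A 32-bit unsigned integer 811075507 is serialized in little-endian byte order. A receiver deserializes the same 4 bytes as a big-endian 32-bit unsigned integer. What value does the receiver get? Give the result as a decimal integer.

3003602992

811075507 in 32-bit hexadecimal is 0x305807B3.
Stored little-endian, the bytes at ascending addresses are B3 07 58 30.
Read back as big-endian, the last byte is least significant, giving 0xB3075830.
0xB3075830 = 3003602992.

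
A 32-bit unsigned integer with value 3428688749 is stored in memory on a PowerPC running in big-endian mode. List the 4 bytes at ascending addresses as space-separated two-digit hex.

3428688749 in hexadecimal, padded to 32 bits, is 0xCC5DA36D.
Split into bytes (most-significant first): CC 5D A3 6D.
Big-endian: lowest address holds the most-significant byte.
So the memory order matches the most-significant-first order: CC 5D A3 6D.

CC 5D A3 6D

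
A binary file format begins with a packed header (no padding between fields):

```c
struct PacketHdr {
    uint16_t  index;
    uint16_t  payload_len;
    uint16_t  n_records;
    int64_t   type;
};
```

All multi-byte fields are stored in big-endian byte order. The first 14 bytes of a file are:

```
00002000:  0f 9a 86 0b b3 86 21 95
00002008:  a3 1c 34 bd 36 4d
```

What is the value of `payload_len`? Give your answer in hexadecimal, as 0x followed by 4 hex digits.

0x860B

`payload_len` follows `index` (2 bytes), so it starts at byte offset 2 and occupies 2 bytes.
Bytes at offsets 2..3: 86 0B.
Big-endian stores the most-significant byte at the lowest address.
The bytes are already most-significant first: 0x860B.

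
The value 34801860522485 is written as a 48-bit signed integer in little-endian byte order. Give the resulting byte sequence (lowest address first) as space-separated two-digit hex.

F5 B1 88 F0 A6 1F

34801860522485 in hexadecimal, padded to 48 bits, is 0x1FA6F088B1F5.
Split into bytes (most-significant first): 1F A6 F0 88 B1 F5.
Little-endian: lowest address holds the least-significant byte.
So at ascending addresses the bytes are F5 B1 88 F0 A6 1F.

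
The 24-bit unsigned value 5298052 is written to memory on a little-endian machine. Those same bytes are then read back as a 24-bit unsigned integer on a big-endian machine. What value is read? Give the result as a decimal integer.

5298052 in 24-bit hexadecimal is 0x50D784.
Stored little-endian, the bytes at ascending addresses are 84 D7 50.
Read back as big-endian, the last byte is least significant, giving 0x84D750.
0x84D750 = 8705872.

8705872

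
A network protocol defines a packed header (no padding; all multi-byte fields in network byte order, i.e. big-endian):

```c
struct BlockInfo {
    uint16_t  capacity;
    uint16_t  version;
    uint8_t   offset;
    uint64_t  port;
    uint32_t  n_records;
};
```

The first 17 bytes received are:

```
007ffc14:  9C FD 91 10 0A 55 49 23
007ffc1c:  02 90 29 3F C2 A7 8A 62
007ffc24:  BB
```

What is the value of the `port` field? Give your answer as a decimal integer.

6145481660439281602

`port` follows `capacity` (2 B), `version` (2 B), `offset` (1 B), so it starts at offset 2 + 2 + 1 = 5 and occupies 8 bytes.
Bytes at offsets 5..12: 55 49 23 02 90 29 3F C2.
In big-endian order the high byte comes first in memory.
The bytes are already most-significant first: 0x5549230290293FC2.
0x5549230290293FC2 = 6145481660439281602.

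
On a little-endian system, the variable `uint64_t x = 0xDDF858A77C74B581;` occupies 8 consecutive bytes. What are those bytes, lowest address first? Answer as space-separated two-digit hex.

Split into bytes (most-significant first): DD F8 58 A7 7C 74 B5 81.
In little-endian order the low byte comes first in memory.
So at ascending addresses the bytes are 81 B5 74 7C A7 58 F8 DD.

81 B5 74 7C A7 58 F8 DD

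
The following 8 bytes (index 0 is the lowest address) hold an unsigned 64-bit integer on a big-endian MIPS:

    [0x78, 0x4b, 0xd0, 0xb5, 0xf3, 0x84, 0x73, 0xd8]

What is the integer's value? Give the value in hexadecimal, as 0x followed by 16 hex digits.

0x784BD0B5F38473D8

In big-endian order the high byte comes first in memory.
The bytes are already most-significant first: 0x784BD0B5F38473D8.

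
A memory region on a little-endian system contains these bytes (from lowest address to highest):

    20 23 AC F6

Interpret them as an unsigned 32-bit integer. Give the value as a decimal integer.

In little-endian order the low byte comes first in memory.
Reassemble most-significant byte first: F6 AC 23 20 → 0xF6AC2320.
0xF6AC2320 = 4138476320.

4138476320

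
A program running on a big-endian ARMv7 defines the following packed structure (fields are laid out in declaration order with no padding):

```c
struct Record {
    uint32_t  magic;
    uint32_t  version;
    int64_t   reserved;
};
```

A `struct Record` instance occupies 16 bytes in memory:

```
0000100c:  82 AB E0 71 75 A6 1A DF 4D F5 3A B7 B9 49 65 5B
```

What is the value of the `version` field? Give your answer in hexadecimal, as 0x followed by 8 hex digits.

`version` follows `magic` (4 bytes), so it starts at byte offset 4 and occupies 4 bytes.
Bytes at offsets 4..7: 75 A6 1A DF.
Big-endian: lowest address holds the most-significant byte.
The bytes are already most-significant first: 0x75A61ADF.

0x75A61ADF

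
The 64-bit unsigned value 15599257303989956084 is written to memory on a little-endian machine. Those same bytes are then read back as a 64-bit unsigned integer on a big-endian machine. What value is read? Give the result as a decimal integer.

15599257303989956084 in 64-bit hexadecimal is 0xD87BB1DE9C3D2DF4.
Stored little-endian, the bytes at ascending addresses are F4 2D 3D 9C DE B1 7B D8.
Read back as big-endian, the last byte is least significant, giving 0xF42D3D9CDEB17BD8.
0xF42D3D9CDEB17BD8 = 17594787063166761944.

17594787063166761944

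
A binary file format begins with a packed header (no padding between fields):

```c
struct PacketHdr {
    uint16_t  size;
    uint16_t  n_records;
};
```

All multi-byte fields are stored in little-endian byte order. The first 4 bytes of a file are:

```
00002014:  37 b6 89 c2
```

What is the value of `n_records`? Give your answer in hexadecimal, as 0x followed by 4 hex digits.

`n_records` follows `size` (2 bytes), so it starts at byte offset 2 and occupies 2 bytes.
Bytes at offsets 2..3: 89 C2.
Little-endian stores the least-significant byte at the lowest address.
Reassemble most-significant byte first: C2 89 → 0xC289.

0xC289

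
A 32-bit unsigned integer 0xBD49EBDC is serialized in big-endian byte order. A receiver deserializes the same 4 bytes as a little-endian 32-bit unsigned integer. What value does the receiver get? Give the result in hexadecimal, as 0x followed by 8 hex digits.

Stored big-endian, the bytes at ascending addresses are BD 49 EB DC.
Read back as little-endian, the first byte is least significant, giving 0xDCEB49BD.

0xDCEB49BD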